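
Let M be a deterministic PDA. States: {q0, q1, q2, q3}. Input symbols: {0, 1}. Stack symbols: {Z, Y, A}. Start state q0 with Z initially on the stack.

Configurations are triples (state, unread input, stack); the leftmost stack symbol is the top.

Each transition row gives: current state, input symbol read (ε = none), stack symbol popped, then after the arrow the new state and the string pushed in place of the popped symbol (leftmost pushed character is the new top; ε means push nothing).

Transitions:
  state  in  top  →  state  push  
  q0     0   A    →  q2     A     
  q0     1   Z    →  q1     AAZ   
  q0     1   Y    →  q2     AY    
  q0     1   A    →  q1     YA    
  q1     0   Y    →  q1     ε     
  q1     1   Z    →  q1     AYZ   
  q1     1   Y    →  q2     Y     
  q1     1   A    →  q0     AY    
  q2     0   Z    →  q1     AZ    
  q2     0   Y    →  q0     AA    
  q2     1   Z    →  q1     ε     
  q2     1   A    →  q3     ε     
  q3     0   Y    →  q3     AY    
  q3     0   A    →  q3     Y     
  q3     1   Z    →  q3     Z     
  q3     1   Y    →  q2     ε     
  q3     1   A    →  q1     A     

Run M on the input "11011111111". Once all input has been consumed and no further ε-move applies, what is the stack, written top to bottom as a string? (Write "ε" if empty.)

Z

(q0, 11011111111, Z) ⊢ (q1, 1011111111, AAZ) ⊢ (q0, 011111111, AYAZ) ⊢ (q2, 11111111, AYAZ) ⊢ (q3, 1111111, YAZ) ⊢ (q2, 111111, AZ) ⊢ (q3, 11111, Z) ⊢ (q3, 1111, Z) ⊢ (q3, 111, Z) ⊢ (q3, 11, Z) ⊢ (q3, 1, Z) ⊢ (q3, ε, Z)
All input consumed in state q3 with stack Z.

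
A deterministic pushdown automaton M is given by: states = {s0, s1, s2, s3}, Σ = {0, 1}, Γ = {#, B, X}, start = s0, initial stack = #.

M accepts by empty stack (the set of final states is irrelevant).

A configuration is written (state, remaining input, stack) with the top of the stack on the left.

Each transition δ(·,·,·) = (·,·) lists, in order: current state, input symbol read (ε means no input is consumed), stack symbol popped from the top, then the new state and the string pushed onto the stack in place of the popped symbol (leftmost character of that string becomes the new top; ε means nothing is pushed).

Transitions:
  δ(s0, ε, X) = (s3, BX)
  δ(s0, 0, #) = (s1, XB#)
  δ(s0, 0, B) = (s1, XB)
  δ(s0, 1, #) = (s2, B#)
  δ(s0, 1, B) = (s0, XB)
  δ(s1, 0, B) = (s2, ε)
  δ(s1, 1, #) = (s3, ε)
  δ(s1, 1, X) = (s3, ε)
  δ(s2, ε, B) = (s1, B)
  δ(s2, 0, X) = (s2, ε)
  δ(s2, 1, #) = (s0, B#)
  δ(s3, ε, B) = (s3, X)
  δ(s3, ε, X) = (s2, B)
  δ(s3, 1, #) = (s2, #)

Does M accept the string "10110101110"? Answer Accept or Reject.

(s0, 10110101110, #)
  read 1, top #: go to s2, push B# → (s2, 0110101110, B#)
  ε-move, top B: go to s1, push B → (s1, 0110101110, B#)
  read 0, top B: go to s2, push ε → (s2, 110101110, #)
  read 1, top #: go to s0, push B# → (s0, 10101110, B#)
  read 1, top B: go to s0, push XB → (s0, 0101110, XB#)
  ε-move, top X: go to s3, push BX → (s3, 0101110, BXB#)
  ε-move, top B: go to s3, push X → (s3, 0101110, XXB#)
  ε-move, top X: go to s2, push B → (s2, 0101110, BXB#)
  ε-move, top B: go to s1, push B → (s1, 0101110, BXB#)
  read 0, top B: go to s2, push ε → (s2, 101110, XB#)
No transition applies at (s2, 101110, XB#); input not fully consumed.

Reject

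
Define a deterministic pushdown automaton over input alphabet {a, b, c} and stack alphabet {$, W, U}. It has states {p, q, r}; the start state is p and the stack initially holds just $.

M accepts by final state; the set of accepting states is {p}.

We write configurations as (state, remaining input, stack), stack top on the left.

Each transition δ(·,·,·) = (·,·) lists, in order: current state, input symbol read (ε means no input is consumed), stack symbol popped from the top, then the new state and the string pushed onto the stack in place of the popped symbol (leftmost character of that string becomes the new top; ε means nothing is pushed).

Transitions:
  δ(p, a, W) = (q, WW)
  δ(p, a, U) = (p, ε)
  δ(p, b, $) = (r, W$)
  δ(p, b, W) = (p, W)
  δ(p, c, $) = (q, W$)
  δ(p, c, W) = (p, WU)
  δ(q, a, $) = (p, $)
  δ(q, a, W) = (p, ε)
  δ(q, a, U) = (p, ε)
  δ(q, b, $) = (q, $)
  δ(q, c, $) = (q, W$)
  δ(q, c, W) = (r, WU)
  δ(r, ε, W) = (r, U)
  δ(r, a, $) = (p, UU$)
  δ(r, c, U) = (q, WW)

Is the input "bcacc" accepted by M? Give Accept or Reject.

Accept

(p, bcacc, $) ⊢ (r, cacc, W$) ⊢ (r, cacc, U$) ⊢ (q, acc, WW$) ⊢ (p, cc, W$) ⊢ (p, c, WU$) ⊢ (p, ε, WUU$)
All input consumed; state p ∈ F.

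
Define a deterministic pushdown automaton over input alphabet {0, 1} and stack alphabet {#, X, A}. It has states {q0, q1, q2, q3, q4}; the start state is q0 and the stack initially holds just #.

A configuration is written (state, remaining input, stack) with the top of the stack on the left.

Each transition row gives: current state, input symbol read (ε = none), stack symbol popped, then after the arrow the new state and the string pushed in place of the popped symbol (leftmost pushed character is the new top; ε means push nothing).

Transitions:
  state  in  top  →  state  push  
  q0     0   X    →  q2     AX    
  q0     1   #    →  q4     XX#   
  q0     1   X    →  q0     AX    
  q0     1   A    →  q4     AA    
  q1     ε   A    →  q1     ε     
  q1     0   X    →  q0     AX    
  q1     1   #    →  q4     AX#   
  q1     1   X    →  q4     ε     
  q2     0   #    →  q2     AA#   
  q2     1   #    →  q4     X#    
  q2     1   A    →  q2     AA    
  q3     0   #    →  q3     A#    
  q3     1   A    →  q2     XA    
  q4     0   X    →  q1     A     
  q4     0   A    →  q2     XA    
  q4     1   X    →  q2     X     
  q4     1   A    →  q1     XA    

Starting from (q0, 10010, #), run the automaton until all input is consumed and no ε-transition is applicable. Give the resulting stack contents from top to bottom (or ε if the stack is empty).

XAAX#

(q0, 10010, #)
  read 1, top #: go to q4, push XX# → (q4, 0010, XX#)
  read 0, top X: go to q1, push A → (q1, 010, AX#)
  ε-move, top A: go to q1, push ε → (q1, 010, X#)
  read 0, top X: go to q0, push AX → (q0, 10, AX#)
  read 1, top A: go to q4, push AA → (q4, 0, AAX#)
  read 0, top A: go to q2, push XA → (q2, ε, XAAX#)
All input consumed in state q2 with stack XAAX#.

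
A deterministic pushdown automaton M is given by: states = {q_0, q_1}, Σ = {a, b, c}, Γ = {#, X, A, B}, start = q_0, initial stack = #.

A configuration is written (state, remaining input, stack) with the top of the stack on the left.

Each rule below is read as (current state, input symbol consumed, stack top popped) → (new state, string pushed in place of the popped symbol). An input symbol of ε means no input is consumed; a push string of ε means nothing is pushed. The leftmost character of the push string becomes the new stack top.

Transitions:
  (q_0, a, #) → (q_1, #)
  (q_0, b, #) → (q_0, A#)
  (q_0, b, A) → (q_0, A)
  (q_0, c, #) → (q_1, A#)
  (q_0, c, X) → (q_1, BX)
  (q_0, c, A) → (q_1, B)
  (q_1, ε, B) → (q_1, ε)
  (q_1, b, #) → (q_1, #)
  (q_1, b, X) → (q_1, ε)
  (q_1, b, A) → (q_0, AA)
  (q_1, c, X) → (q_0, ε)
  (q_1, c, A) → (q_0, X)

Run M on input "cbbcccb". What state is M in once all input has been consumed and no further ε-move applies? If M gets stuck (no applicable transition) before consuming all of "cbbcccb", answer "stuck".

(q_0, cbbcccb, #)
  read c, top #: go to q_1, push A# → (q_1, bbcccb, A#)
  read b, top A: go to q_0, push AA → (q_0, bcccb, AA#)
  read b, top A: go to q_0, push A → (q_0, cccb, AA#)
  read c, top A: go to q_1, push B → (q_1, ccb, BA#)
  ε-move, top B: go to q_1, push ε → (q_1, ccb, A#)
  read c, top A: go to q_0, push X → (q_0, cb, X#)
  read c, top X: go to q_1, push BX → (q_1, b, BX#)
  ε-move, top B: go to q_1, push ε → (q_1, b, X#)
  read b, top X: go to q_1, push ε → (q_1, ε, #)
All input consumed; M is in state q_1.

q_1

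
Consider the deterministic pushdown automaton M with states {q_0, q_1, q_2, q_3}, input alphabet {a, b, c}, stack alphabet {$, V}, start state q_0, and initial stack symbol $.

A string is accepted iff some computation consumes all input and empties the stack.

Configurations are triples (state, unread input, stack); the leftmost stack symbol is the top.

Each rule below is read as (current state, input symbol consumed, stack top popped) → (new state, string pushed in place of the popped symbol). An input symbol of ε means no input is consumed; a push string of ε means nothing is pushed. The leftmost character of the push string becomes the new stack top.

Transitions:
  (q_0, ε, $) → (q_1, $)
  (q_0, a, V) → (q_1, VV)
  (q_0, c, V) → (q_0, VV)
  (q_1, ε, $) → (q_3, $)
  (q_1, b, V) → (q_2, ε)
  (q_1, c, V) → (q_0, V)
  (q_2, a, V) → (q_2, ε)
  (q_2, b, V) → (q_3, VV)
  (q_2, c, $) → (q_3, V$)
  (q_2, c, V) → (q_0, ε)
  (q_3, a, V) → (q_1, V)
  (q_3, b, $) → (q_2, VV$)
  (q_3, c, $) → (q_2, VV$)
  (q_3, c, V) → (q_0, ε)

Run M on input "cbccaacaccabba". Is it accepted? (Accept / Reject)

Reject

(q_0, cbccaacaccabba, $)
  ε-move, top $: go to q_1, push $ → (q_1, cbccaacaccabba, $)
  ε-move, top $: go to q_3, push $ → (q_3, cbccaacaccabba, $)
  read c, top $: go to q_2, push VV$ → (q_2, bccaacaccabba, VV$)
  read b, top V: go to q_3, push VV → (q_3, ccaacaccabba, VVV$)
  read c, top V: go to q_0, push ε → (q_0, caacaccabba, VV$)
  read c, top V: go to q_0, push VV → (q_0, aacaccabba, VVV$)
  read a, top V: go to q_1, push VV → (q_1, acaccabba, VVVV$)
No transition applies at (q_1, acaccabba, VVVV$); input not fully consumed.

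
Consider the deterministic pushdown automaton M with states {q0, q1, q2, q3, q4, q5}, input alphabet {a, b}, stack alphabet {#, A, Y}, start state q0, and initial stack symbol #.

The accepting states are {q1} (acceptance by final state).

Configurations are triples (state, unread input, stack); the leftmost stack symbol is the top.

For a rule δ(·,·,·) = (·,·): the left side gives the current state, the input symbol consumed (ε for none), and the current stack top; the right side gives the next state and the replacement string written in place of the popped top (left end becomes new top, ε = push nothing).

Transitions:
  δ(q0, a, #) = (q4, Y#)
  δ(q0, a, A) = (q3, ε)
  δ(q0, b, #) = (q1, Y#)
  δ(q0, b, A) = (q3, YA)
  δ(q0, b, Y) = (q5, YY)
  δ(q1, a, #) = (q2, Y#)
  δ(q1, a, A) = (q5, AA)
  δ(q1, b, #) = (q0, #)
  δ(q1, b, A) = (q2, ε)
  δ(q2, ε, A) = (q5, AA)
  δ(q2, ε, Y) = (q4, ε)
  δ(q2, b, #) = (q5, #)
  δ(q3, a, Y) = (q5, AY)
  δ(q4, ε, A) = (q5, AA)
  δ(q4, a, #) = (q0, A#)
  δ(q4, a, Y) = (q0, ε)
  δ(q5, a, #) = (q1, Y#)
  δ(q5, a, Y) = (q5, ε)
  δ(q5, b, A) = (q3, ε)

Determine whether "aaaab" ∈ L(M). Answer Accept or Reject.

(q0, aaaab, #)
  read a, top #: go to q4, push Y# → (q4, aaab, Y#)
  read a, top Y: go to q0, push ε → (q0, aab, #)
  read a, top #: go to q4, push Y# → (q4, ab, Y#)
  read a, top Y: go to q0, push ε → (q0, b, #)
  read b, top #: go to q1, push Y# → (q1, ε, Y#)
All input consumed; state q1 ∈ F.

Accept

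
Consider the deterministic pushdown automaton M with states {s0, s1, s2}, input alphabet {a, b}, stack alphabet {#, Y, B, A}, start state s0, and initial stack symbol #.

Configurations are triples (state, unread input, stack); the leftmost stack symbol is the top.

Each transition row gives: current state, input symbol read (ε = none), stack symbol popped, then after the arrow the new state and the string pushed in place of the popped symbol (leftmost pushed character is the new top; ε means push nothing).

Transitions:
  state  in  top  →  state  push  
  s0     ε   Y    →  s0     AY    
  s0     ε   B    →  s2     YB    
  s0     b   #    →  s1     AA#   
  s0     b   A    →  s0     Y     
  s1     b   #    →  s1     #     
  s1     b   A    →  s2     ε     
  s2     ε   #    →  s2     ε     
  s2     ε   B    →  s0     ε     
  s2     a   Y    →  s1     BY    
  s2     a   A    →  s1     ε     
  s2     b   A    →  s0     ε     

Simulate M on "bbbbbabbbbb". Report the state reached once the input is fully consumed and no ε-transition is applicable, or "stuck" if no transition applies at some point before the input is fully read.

(s0, bbbbbabbbbb, #)
  read b, top #: go to s1, push AA# → (s1, bbbbabbbbb, AA#)
  read b, top A: go to s2, push ε → (s2, bbbabbbbb, A#)
  read b, top A: go to s0, push ε → (s0, bbabbbbb, #)
  read b, top #: go to s1, push AA# → (s1, babbbbb, AA#)
  read b, top A: go to s2, push ε → (s2, abbbbb, A#)
  read a, top A: go to s1, push ε → (s1, bbbbb, #)
  read b, top #: go to s1, push # → (s1, bbbb, #)
  read b, top #: go to s1, push # → (s1, bbb, #)
  read b, top #: go to s1, push # → (s1, bb, #)
  read b, top #: go to s1, push # → (s1, b, #)
  read b, top #: go to s1, push # → (s1, ε, #)
All input consumed; M is in state s1.

s1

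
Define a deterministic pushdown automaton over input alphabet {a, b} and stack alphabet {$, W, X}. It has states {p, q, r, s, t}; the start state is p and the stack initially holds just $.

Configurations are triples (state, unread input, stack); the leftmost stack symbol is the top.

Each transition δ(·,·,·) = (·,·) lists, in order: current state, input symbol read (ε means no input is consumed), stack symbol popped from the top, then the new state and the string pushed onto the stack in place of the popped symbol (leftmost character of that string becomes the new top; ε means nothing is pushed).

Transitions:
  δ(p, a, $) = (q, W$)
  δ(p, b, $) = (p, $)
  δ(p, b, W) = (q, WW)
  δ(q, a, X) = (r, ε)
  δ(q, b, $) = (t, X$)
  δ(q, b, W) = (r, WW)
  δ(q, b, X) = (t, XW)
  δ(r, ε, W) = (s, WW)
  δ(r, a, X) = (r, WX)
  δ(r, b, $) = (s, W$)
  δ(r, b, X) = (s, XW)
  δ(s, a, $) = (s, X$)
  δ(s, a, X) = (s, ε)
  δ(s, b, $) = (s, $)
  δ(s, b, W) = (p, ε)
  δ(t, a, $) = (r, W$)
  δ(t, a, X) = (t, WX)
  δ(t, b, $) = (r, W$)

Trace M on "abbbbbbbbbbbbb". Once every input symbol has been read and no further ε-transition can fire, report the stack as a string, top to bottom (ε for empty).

WWWWWWWWWWW$

(p, abbbbbbbbbbbbb, $) ⊢ (q, bbbbbbbbbbbbb, W$) ⊢ (r, bbbbbbbbbbbb, WW$) ⊢ (s, bbbbbbbbbbbb, WWW$) ⊢ (p, bbbbbbbbbbb, WW$) ⊢ (q, bbbbbbbbbb, WWW$) ⊢ (r, bbbbbbbbb, WWWW$) ⊢ (s, bbbbbbbbb, WWWWW$) ⊢ (p, bbbbbbbb, WWWW$) ⊢ (q, bbbbbbb, WWWWW$) ⊢ (r, bbbbbb, WWWWWW$) ⊢ (s, bbbbbb, WWWWWWW$) ⊢ (p, bbbbb, WWWWWW$) ⊢ (q, bbbb, WWWWWWW$) ⊢ (r, bbb, WWWWWWWW$) ⊢ (s, bbb, WWWWWWWWW$) ⊢ (p, bb, WWWWWWWW$) ⊢ (q, b, WWWWWWWWW$) ⊢ (r, ε, WWWWWWWWWW$) ⊢ (s, ε, WWWWWWWWWWW$)
All input consumed in state s with stack WWWWWWWWWWW$.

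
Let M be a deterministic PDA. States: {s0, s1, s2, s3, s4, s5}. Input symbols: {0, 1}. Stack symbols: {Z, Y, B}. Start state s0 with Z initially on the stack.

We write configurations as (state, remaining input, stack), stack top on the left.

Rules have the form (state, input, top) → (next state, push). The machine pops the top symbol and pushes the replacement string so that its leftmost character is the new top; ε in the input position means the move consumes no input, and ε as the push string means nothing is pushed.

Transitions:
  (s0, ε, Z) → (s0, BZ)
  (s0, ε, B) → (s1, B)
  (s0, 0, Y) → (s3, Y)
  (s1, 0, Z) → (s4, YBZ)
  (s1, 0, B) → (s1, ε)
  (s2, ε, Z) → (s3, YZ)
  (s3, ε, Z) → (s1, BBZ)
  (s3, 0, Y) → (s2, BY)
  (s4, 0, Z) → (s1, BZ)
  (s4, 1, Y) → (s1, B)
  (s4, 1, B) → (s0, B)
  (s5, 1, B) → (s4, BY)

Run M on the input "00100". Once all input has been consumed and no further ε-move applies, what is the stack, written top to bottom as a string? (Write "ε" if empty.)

(s0, 00100, Z) ⊢ (s0, 00100, BZ) ⊢ (s1, 00100, BZ) ⊢ (s1, 0100, Z) ⊢ (s4, 100, YBZ) ⊢ (s1, 00, BBZ) ⊢ (s1, 0, BZ) ⊢ (s1, ε, Z)
All input consumed in state s1 with stack Z.

Z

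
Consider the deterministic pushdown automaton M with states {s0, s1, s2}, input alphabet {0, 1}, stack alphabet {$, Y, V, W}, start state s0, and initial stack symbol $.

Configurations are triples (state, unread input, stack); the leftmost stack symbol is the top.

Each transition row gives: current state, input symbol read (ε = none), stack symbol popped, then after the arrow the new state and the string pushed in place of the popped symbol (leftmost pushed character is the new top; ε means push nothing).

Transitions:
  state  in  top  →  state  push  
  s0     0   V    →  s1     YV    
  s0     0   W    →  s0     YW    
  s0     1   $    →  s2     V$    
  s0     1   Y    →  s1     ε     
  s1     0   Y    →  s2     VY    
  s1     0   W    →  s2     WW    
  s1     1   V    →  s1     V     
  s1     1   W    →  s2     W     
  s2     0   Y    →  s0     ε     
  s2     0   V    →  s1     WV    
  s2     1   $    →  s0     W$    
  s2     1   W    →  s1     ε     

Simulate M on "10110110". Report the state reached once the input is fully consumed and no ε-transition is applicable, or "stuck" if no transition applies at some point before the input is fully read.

(s0, 10110110, $)
  read 1, top $: go to s2, push V$ → (s2, 0110110, V$)
  read 0, top V: go to s1, push WV → (s1, 110110, WV$)
  read 1, top W: go to s2, push W → (s2, 10110, WV$)
  read 1, top W: go to s1, push ε → (s1, 0110, V$)
No transition for (s1, 0, top V); M blocks with input 0110 remaining.

stuck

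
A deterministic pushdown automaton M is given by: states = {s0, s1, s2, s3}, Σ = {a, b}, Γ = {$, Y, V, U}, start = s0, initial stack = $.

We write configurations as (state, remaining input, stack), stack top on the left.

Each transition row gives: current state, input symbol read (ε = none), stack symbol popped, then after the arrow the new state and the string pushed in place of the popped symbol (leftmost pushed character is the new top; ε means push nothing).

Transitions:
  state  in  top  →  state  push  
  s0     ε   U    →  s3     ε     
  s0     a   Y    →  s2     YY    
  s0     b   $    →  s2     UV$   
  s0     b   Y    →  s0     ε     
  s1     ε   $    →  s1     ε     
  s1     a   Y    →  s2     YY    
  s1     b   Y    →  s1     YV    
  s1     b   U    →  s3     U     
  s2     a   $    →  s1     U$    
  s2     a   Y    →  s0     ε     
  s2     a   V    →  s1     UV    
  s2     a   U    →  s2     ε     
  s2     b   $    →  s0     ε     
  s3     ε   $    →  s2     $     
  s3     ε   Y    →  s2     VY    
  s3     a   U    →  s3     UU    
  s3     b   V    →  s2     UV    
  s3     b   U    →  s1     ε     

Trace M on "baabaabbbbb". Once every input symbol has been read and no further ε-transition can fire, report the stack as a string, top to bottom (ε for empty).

(s0, baabaabbbbb, $)
  read b, top $: go to s2, push UV$ → (s2, aabaabbbbb, UV$)
  read a, top U: go to s2, push ε → (s2, abaabbbbb, V$)
  read a, top V: go to s1, push UV → (s1, baabbbbb, UV$)
  read b, top U: go to s3, push U → (s3, aabbbbb, UV$)
  read a, top U: go to s3, push UU → (s3, abbbbb, UUV$)
  read a, top U: go to s3, push UU → (s3, bbbbb, UUUV$)
  read b, top U: go to s1, push ε → (s1, bbbb, UUV$)
  read b, top U: go to s3, push U → (s3, bbb, UUV$)
  read b, top U: go to s1, push ε → (s1, bb, UV$)
  read b, top U: go to s3, push U → (s3, b, UV$)
  read b, top U: go to s1, push ε → (s1, ε, V$)
All input consumed in state s1 with stack V$.

V$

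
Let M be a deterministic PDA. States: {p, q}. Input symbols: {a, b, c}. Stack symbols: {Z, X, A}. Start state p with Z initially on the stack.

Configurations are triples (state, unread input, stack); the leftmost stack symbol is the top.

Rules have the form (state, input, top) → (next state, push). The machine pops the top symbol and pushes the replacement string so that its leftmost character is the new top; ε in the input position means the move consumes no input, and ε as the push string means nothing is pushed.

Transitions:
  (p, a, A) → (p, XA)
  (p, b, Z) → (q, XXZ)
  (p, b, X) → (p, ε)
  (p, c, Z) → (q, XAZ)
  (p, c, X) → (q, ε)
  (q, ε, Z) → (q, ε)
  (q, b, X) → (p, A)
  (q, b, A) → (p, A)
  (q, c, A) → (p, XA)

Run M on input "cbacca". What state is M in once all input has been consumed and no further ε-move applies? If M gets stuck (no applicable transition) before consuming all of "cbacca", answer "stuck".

(p, cbacca, Z)
  read c, top Z: go to q, push XAZ → (q, bacca, XAZ)
  read b, top X: go to p, push A → (p, acca, AAZ)
  read a, top A: go to p, push XA → (p, cca, XAAZ)
  read c, top X: go to q, push ε → (q, ca, AAZ)
  read c, top A: go to p, push XA → (p, a, XAAZ)
No transition for (p, a, top X); M blocks with input a remaining.

stuck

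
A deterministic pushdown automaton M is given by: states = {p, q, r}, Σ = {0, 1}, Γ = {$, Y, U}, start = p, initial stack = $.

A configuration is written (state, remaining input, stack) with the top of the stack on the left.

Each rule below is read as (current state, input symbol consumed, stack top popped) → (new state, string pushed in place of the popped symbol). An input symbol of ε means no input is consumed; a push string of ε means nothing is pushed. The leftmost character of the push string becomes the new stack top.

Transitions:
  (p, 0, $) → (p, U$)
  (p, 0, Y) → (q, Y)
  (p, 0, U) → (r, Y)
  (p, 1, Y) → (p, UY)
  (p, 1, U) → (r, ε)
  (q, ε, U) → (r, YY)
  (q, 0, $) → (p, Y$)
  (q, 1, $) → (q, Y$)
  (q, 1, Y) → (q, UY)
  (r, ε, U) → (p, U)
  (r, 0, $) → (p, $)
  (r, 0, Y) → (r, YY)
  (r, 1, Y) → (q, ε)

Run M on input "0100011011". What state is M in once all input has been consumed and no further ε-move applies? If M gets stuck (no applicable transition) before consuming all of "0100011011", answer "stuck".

(p, 0100011011, $)
  read 0, top $: go to p, push U$ → (p, 100011011, U$)
  read 1, top U: go to r, push ε → (r, 00011011, $)
  read 0, top $: go to p, push $ → (p, 0011011, $)
  read 0, top $: go to p, push U$ → (p, 011011, U$)
  read 0, top U: go to r, push Y → (r, 11011, Y$)
  read 1, top Y: go to q, push ε → (q, 1011, $)
  read 1, top $: go to q, push Y$ → (q, 011, Y$)
No transition for (q, 0, top Y); M blocks with input 011 remaining.

stuck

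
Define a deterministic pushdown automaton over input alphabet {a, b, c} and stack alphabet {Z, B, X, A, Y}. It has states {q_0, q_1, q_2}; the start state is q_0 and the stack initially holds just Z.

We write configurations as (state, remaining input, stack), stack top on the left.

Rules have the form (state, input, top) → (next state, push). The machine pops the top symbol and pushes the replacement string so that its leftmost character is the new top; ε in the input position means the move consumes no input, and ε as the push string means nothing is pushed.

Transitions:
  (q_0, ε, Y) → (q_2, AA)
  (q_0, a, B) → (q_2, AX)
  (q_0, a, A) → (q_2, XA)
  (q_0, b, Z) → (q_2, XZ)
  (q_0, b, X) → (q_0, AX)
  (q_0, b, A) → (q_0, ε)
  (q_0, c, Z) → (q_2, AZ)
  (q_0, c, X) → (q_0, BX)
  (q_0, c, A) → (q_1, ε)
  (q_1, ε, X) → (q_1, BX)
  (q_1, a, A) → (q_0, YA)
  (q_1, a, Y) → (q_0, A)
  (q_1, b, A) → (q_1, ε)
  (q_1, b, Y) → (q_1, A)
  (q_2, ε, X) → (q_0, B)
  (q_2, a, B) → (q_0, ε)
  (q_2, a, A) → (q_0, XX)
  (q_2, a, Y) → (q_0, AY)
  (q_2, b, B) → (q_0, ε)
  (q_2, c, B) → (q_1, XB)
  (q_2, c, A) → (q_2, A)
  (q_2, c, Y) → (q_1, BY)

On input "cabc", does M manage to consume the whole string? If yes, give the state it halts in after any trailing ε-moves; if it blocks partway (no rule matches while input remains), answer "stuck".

q_1

(q_0, cabc, Z)
  read c, top Z: go to q_2, push AZ → (q_2, abc, AZ)
  read a, top A: go to q_0, push XX → (q_0, bc, XXZ)
  read b, top X: go to q_0, push AX → (q_0, c, AXXZ)
  read c, top A: go to q_1, push ε → (q_1, ε, XXZ)
  ε-move, top X: go to q_1, push BX → (q_1, ε, BXXZ)
All input consumed; M is in state q_1.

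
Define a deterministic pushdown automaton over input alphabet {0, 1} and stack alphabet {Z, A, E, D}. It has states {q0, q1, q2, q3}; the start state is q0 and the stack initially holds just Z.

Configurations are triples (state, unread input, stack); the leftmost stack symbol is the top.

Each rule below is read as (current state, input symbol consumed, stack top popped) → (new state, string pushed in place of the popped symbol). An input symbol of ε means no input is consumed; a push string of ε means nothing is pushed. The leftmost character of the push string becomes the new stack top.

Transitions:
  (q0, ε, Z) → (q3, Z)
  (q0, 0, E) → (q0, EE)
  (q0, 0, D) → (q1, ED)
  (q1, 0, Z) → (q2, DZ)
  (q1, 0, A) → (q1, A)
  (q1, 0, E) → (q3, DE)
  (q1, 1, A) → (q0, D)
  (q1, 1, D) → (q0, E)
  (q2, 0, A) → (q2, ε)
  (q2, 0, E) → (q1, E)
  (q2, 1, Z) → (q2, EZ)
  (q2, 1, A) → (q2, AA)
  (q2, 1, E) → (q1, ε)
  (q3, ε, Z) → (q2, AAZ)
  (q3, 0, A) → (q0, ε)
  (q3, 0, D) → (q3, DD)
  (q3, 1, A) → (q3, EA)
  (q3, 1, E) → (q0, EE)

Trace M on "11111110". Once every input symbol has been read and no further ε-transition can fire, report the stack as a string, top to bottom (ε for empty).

(q0, 11111110, Z)
  ε-move, top Z: go to q3, push Z → (q3, 11111110, Z)
  ε-move, top Z: go to q2, push AAZ → (q2, 11111110, AAZ)
  read 1, top A: go to q2, push AA → (q2, 1111110, AAAZ)
  read 1, top A: go to q2, push AA → (q2, 111110, AAAAZ)
  read 1, top A: go to q2, push AA → (q2, 11110, AAAAAZ)
  read 1, top A: go to q2, push AA → (q2, 1110, AAAAAAZ)
  read 1, top A: go to q2, push AA → (q2, 110, AAAAAAAZ)
  read 1, top A: go to q2, push AA → (q2, 10, AAAAAAAAZ)
  read 1, top A: go to q2, push AA → (q2, 0, AAAAAAAAAZ)
  read 0, top A: go to q2, push ε → (q2, ε, AAAAAAAAZ)
All input consumed in state q2 with stack AAAAAAAAZ.

AAAAAAAAZ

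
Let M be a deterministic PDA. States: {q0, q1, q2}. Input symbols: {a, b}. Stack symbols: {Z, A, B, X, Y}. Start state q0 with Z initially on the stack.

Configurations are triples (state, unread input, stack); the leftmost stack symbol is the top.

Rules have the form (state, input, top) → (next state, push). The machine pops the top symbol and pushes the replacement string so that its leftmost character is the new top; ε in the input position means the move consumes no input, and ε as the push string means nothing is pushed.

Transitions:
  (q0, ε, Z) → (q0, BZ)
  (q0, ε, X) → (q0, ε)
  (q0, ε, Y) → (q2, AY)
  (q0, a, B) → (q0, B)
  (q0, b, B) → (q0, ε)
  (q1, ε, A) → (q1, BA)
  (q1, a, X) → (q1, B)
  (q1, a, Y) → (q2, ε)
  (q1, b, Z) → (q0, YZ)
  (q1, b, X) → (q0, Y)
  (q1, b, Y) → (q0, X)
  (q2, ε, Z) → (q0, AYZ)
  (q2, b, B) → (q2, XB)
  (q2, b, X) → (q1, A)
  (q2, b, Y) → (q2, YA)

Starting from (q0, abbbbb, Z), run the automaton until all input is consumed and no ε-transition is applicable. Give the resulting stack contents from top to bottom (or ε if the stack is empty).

BZ

(q0, abbbbb, Z)
  ε-move, top Z: go to q0, push BZ → (q0, abbbbb, BZ)
  read a, top B: go to q0, push B → (q0, bbbbb, BZ)
  read b, top B: go to q0, push ε → (q0, bbbb, Z)
  ε-move, top Z: go to q0, push BZ → (q0, bbbb, BZ)
  read b, top B: go to q0, push ε → (q0, bbb, Z)
  ε-move, top Z: go to q0, push BZ → (q0, bbb, BZ)
  read b, top B: go to q0, push ε → (q0, bb, Z)
  ε-move, top Z: go to q0, push BZ → (q0, bb, BZ)
  read b, top B: go to q0, push ε → (q0, b, Z)
  ε-move, top Z: go to q0, push BZ → (q0, b, BZ)
  read b, top B: go to q0, push ε → (q0, ε, Z)
  ε-move, top Z: go to q0, push BZ → (q0, ε, BZ)
All input consumed in state q0 with stack BZ.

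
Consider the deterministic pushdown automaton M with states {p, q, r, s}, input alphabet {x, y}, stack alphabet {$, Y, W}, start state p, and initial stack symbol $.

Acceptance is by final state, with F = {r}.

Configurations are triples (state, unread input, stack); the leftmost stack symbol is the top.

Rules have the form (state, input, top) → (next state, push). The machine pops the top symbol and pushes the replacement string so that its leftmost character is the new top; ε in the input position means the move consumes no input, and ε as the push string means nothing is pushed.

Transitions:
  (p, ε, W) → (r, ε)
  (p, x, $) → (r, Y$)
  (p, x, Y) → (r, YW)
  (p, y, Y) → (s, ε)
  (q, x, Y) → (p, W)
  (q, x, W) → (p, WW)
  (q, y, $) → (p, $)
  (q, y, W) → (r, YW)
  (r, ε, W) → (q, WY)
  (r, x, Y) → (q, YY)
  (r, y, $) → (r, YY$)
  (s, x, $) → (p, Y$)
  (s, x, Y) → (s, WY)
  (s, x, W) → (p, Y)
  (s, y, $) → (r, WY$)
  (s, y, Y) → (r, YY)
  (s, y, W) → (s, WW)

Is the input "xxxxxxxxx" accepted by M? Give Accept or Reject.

(p, xxxxxxxxx, $)
  read x, top $: go to r, push Y$ → (r, xxxxxxxx, Y$)
  read x, top Y: go to q, push YY → (q, xxxxxxx, YY$)
  read x, top Y: go to p, push W → (p, xxxxxx, WY$)
  ε-move, top W: go to r, push ε → (r, xxxxxx, Y$)
  read x, top Y: go to q, push YY → (q, xxxxx, YY$)
  read x, top Y: go to p, push W → (p, xxxx, WY$)
  ε-move, top W: go to r, push ε → (r, xxxx, Y$)
  read x, top Y: go to q, push YY → (q, xxx, YY$)
  read x, top Y: go to p, push W → (p, xx, WY$)
  ε-move, top W: go to r, push ε → (r, xx, Y$)
  read x, top Y: go to q, push YY → (q, x, YY$)
  read x, top Y: go to p, push W → (p, ε, WY$)
  ε-move, top W: go to r, push ε → (r, ε, Y$)
All input consumed; state r ∈ F.

Accept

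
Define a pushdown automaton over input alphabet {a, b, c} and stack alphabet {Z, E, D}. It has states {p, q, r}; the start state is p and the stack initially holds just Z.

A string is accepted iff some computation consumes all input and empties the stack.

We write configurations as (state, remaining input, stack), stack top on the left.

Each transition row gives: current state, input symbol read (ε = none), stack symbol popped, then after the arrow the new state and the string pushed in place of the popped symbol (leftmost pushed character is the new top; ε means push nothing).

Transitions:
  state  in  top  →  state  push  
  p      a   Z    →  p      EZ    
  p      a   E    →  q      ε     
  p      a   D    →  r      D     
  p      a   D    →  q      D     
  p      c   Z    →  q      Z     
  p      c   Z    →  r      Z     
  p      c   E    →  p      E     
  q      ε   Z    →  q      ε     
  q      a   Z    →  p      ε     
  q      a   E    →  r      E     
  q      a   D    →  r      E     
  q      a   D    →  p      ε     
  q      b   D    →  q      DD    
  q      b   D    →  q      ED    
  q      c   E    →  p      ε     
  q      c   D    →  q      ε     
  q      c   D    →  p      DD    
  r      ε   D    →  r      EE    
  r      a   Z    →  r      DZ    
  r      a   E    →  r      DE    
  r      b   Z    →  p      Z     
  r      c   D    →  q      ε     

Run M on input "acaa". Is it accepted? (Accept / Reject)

Accept

One accepting computation: (p, acaa, Z) ⊢ (p, caa, EZ) ⊢ (p, aa, EZ) ⊢ (q, a, Z) ⊢ (p, ε, ε)
All input consumed and the stack is empty.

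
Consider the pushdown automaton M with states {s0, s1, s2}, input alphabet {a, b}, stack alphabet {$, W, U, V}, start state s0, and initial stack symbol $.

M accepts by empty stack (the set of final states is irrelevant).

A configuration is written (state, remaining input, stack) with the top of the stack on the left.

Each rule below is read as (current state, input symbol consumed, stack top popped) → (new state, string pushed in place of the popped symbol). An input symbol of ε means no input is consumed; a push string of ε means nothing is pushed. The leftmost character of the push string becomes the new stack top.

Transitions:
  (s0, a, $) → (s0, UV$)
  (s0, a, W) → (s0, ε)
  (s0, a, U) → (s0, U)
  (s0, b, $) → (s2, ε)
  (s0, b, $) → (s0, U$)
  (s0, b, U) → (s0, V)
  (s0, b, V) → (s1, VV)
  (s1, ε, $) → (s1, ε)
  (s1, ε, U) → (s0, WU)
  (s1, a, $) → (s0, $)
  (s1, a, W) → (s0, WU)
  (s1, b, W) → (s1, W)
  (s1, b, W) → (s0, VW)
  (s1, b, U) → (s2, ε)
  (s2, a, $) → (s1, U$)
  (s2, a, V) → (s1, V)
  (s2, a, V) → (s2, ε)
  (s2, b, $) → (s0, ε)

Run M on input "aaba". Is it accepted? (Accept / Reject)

Reject

No computation consumes all input and empties the stack.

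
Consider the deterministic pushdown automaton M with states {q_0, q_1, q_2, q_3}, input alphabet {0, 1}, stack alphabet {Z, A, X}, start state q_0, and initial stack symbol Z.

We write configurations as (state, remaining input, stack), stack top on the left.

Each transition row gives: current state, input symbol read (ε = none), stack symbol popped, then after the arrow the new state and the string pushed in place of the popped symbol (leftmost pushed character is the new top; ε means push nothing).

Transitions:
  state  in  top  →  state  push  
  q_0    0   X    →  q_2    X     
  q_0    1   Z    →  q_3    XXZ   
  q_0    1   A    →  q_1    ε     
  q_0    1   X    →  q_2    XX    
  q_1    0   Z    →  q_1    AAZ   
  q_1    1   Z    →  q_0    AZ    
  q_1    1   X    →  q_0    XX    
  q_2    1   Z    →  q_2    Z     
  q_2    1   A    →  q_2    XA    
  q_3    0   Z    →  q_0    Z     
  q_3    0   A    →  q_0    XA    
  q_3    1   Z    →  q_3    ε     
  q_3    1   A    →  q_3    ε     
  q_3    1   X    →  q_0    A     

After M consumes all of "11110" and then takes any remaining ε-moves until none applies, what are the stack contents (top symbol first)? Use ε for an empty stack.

XXZ

(q_0, 11110, Z) ⊢ (q_3, 1110, XXZ) ⊢ (q_0, 110, AXZ) ⊢ (q_1, 10, XZ) ⊢ (q_0, 0, XXZ) ⊢ (q_2, ε, XXZ)
All input consumed in state q_2 with stack XXZ.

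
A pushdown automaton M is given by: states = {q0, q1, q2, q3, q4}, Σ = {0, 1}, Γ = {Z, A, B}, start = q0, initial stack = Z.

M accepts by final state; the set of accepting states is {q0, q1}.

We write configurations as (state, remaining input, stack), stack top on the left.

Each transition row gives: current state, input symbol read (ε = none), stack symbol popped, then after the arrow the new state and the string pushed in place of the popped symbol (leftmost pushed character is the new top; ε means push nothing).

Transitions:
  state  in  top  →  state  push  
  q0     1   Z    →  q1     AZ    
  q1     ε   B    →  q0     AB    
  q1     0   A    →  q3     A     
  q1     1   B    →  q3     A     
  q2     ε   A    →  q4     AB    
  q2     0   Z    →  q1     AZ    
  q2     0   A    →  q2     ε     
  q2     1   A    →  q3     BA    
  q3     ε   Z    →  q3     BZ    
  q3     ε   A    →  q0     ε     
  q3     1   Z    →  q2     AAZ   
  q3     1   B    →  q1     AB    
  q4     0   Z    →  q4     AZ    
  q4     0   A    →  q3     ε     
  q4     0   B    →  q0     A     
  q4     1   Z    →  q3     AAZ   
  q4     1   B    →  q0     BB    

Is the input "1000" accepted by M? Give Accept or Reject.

No computation consumes all input and reaches a final state.

Reject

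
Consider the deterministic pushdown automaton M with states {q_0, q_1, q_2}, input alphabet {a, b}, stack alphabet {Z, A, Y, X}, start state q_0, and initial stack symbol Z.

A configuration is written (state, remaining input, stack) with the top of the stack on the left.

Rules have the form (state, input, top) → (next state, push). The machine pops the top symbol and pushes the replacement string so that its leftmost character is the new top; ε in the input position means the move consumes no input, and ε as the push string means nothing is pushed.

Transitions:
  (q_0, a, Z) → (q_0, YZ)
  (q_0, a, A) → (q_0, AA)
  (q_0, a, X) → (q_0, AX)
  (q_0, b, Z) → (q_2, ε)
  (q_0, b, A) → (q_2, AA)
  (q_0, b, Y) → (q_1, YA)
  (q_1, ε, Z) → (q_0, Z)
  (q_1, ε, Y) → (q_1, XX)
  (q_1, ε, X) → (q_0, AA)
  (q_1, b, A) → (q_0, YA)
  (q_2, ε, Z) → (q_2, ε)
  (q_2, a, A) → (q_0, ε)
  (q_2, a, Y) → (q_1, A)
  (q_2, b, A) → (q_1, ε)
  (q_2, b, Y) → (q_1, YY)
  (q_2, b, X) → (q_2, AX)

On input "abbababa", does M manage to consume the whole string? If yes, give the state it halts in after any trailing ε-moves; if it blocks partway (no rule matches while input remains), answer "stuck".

q_0

(q_0, abbababa, Z)
  read a, top Z: go to q_0, push YZ → (q_0, bbababa, YZ)
  read b, top Y: go to q_1, push YA → (q_1, bababa, YAZ)
  ε-move, top Y: go to q_1, push XX → (q_1, bababa, XXAZ)
  ε-move, top X: go to q_0, push AA → (q_0, bababa, AAXAZ)
  read b, top A: go to q_2, push AA → (q_2, ababa, AAAXAZ)
  read a, top A: go to q_0, push ε → (q_0, baba, AAXAZ)
  read b, top A: go to q_2, push AA → (q_2, aba, AAAXAZ)
  read a, top A: go to q_0, push ε → (q_0, ba, AAXAZ)
  read b, top A: go to q_2, push AA → (q_2, a, AAAXAZ)
  read a, top A: go to q_0, push ε → (q_0, ε, AAXAZ)
All input consumed; M is in state q_0.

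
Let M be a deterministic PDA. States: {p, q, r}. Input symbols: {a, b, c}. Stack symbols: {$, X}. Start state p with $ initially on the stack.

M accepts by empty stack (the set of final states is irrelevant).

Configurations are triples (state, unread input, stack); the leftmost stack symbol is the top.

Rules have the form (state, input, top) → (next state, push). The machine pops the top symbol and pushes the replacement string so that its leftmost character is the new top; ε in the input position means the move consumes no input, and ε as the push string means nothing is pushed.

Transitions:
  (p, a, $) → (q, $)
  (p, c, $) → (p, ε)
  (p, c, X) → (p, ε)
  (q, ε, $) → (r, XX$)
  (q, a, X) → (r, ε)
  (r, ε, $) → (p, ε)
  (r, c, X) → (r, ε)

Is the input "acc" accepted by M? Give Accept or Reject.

Accept

(p, acc, $)
  read a, top $: go to q, push $ → (q, cc, $)
  ε-move, top $: go to r, push XX$ → (r, cc, XX$)
  read c, top X: go to r, push ε → (r, c, X$)
  read c, top X: go to r, push ε → (r, ε, $)
  ε-move, top $: go to p, push ε → (p, ε, ε)
All input consumed and the stack is empty.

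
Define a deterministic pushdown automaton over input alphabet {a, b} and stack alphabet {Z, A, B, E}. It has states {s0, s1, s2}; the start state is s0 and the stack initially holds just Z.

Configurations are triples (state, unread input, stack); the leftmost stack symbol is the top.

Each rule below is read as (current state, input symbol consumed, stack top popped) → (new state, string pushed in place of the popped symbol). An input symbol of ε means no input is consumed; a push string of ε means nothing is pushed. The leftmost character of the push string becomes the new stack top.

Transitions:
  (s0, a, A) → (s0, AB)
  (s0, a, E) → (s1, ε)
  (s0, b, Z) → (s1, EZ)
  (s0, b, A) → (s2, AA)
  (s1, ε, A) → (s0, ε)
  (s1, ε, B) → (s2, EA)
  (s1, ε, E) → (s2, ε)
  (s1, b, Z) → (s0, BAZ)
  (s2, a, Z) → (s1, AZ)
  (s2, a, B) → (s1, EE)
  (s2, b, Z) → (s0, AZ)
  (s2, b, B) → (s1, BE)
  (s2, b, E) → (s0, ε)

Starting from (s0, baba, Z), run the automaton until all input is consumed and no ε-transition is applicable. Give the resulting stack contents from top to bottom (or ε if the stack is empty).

(s0, baba, Z) ⊢ (s1, aba, EZ) ⊢ (s2, aba, Z) ⊢ (s1, ba, AZ) ⊢ (s0, ba, Z) ⊢ (s1, a, EZ) ⊢ (s2, a, Z) ⊢ (s1, ε, AZ) ⊢ (s0, ε, Z)
All input consumed in state s0 with stack Z.

Z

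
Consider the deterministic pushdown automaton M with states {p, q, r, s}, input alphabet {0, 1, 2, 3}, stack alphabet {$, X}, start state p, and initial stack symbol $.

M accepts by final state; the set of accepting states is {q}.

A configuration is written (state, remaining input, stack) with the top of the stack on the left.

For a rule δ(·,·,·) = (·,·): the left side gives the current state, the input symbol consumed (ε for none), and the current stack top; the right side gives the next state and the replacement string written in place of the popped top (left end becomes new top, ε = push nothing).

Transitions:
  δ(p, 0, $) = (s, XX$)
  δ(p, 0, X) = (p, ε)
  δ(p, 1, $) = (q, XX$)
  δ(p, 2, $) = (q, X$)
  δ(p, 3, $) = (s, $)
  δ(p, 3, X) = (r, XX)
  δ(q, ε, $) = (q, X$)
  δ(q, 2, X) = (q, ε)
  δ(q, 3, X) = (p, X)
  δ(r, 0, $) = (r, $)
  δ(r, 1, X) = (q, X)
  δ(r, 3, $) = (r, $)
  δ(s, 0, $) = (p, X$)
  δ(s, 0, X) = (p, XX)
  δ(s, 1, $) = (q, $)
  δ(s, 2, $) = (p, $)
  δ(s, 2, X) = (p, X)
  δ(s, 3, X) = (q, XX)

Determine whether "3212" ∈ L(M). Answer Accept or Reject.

Accept

(p, 3212, $)
  read 3, top $: go to s, push $ → (s, 212, $)
  read 2, top $: go to p, push $ → (p, 12, $)
  read 1, top $: go to q, push XX$ → (q, 2, XX$)
  read 2, top X: go to q, push ε → (q, ε, X$)
All input consumed; state q ∈ F.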